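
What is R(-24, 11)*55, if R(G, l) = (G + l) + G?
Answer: -2035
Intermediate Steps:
R(G, l) = l + 2*G
R(-24, 11)*55 = (11 + 2*(-24))*55 = (11 - 48)*55 = -37*55 = -2035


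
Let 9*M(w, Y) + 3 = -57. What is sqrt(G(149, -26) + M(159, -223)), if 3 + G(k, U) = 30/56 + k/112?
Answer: I*sqrt(55041)/84 ≈ 2.793*I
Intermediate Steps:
M(w, Y) = -20/3 (M(w, Y) = -1/3 + (1/9)*(-57) = -1/3 - 19/3 = -20/3)
G(k, U) = -69/28 + k/112 (G(k, U) = -3 + (30/56 + k/112) = -3 + (30*(1/56) + k*(1/112)) = -3 + (15/28 + k/112) = -69/28 + k/112)
sqrt(G(149, -26) + M(159, -223)) = sqrt((-69/28 + (1/112)*149) - 20/3) = sqrt((-69/28 + 149/112) - 20/3) = sqrt(-127/112 - 20/3) = sqrt(-2621/336) = I*sqrt(55041)/84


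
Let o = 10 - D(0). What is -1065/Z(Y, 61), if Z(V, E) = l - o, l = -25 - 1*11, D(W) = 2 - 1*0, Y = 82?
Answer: 1065/44 ≈ 24.205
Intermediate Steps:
D(W) = 2 (D(W) = 2 + 0 = 2)
o = 8 (o = 10 - 1*2 = 10 - 2 = 8)
l = -36 (l = -25 - 11 = -36)
Z(V, E) = -44 (Z(V, E) = -36 - 1*8 = -36 - 8 = -44)
-1065/Z(Y, 61) = -1065/(-44) = -1065*(-1/44) = 1065/44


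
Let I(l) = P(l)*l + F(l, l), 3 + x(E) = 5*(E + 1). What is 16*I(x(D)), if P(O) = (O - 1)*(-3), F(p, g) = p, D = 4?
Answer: -21824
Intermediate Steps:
x(E) = 2 + 5*E (x(E) = -3 + 5*(E + 1) = -3 + 5*(1 + E) = -3 + (5 + 5*E) = 2 + 5*E)
P(O) = 3 - 3*O (P(O) = (-1 + O)*(-3) = 3 - 3*O)
I(l) = l + l*(3 - 3*l) (I(l) = (3 - 3*l)*l + l = l*(3 - 3*l) + l = l + l*(3 - 3*l))
16*I(x(D)) = 16*((2 + 5*4)*(4 - 3*(2 + 5*4))) = 16*((2 + 20)*(4 - 3*(2 + 20))) = 16*(22*(4 - 3*22)) = 16*(22*(4 - 66)) = 16*(22*(-62)) = 16*(-1364) = -21824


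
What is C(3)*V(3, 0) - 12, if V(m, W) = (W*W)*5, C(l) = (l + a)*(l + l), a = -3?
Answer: -12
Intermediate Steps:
C(l) = 2*l*(-3 + l) (C(l) = (l - 3)*(l + l) = (-3 + l)*(2*l) = 2*l*(-3 + l))
V(m, W) = 5*W² (V(m, W) = W²*5 = 5*W²)
C(3)*V(3, 0) - 12 = (2*3*(-3 + 3))*(5*0²) - 12 = (2*3*0)*(5*0) - 12 = 0*0 - 12 = 0 - 12 = -12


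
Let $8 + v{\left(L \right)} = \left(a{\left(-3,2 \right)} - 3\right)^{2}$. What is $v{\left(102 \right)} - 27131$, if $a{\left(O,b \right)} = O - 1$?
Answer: $-27090$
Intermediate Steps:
$a{\left(O,b \right)} = -1 + O$
$v{\left(L \right)} = 41$ ($v{\left(L \right)} = -8 + \left(\left(-1 - 3\right) - 3\right)^{2} = -8 + \left(-4 - 3\right)^{2} = -8 + \left(-7\right)^{2} = -8 + 49 = 41$)
$v{\left(102 \right)} - 27131 = 41 - 27131 = -27090$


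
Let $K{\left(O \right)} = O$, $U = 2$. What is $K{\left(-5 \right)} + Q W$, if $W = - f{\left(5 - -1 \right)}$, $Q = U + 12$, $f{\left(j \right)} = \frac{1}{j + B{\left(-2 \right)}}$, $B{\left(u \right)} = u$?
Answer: $- \frac{17}{2} \approx -8.5$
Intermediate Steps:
$f{\left(j \right)} = \frac{1}{-2 + j}$ ($f{\left(j \right)} = \frac{1}{j - 2} = \frac{1}{-2 + j}$)
$Q = 14$ ($Q = 2 + 12 = 14$)
$W = - \frac{1}{4}$ ($W = - \frac{1}{-2 + \left(5 - -1\right)} = - \frac{1}{-2 + \left(5 + 1\right)} = - \frac{1}{-2 + 6} = - \frac{1}{4} \approx -0.25$)
$K{\left(-5 \right)} + Q W = -5 + 14 \left(- \frac{1}{4}\right) = -5 - \frac{7}{2} = - \frac{17}{2}$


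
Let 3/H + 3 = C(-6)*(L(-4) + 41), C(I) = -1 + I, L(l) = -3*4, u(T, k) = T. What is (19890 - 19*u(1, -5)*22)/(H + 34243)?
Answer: 4011232/7054055 ≈ 0.56864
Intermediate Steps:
L(l) = -12
H = -3/206 (H = 3/(-3 + (-1 - 6)*(-12 + 41)) = 3/(-3 - 7*29) = 3/(-3 - 203) = 3/(-206) = 3*(-1/206) = -3/206 ≈ -0.014563)
(19890 - 19*u(1, -5)*22)/(H + 34243) = (19890 - 19*1*22)/(-3/206 + 34243) = (19890 - 19*22)/(7054055/206) = (19890 - 418)*(206/7054055) = 19472*(206/7054055) = 4011232/7054055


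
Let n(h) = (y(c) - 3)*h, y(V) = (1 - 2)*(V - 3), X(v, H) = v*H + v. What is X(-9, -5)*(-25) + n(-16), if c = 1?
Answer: -884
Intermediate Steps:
X(v, H) = v + H*v (X(v, H) = H*v + v = v + H*v)
y(V) = 3 - V (y(V) = -(-3 + V) = 3 - V)
n(h) = -h (n(h) = ((3 - 1*1) - 3)*h = ((3 - 1) - 3)*h = (2 - 3)*h = -h)
X(-9, -5)*(-25) + n(-16) = -9*(1 - 5)*(-25) - 1*(-16) = -9*(-4)*(-25) + 16 = 36*(-25) + 16 = -900 + 16 = -884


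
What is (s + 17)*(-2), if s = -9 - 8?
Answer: 0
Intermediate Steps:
s = -17
(s + 17)*(-2) = (-17 + 17)*(-2) = 0*(-2) = 0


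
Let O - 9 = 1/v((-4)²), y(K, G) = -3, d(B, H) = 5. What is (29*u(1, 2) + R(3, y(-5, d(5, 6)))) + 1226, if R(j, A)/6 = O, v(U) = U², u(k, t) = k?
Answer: 167555/128 ≈ 1309.0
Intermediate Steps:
O = 2305/256 (O = 9 + 1/(((-4)²)²) = 9 + 1/(16²) = 9 + 1/256 = 2305/256 ≈ 9.0039)
R(j, A) = 6915/128 (R(j, A) = 6*(2305/256) = 6915/128)
(29*u(1, 2) + R(3, y(-5, d(5, 6)))) + 1226 = (29*1 + 6915/128) + 1226 = (29 + 6915/128) + 1226 = 10627/128 + 1226 = 167555/128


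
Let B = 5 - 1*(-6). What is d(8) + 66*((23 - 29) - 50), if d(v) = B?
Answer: -3685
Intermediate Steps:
B = 11 (B = 5 + 6 = 11)
d(v) = 11
d(8) + 66*((23 - 29) - 50) = 11 + 66*((23 - 29) - 50) = 11 + 66*(-6 - 50) = 11 + 66*(-56) = 11 - 3696 = -3685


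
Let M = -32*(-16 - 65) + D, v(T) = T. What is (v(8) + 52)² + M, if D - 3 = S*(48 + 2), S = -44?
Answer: 3995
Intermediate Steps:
D = -2197 (D = 3 - 44*(48 + 2) = 3 - 44*50 = 3 - 2200 = -2197)
M = 395 (M = -32*(-16 - 65) - 2197 = -32*(-81) - 2197 = 2592 - 2197 = 395)
(v(8) + 52)² + M = (8 + 52)² + 395 = 60² + 395 = 3600 + 395 = 3995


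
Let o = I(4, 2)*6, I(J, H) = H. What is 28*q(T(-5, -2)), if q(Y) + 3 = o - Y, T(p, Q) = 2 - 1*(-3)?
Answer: 112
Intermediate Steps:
o = 12 (o = 2*6 = 12)
T(p, Q) = 5 (T(p, Q) = 2 + 3 = 5)
q(Y) = 9 - Y (q(Y) = -3 + (12 - Y) = 9 - Y)
28*q(T(-5, -2)) = 28*(9 - 1*5) = 28*(9 - 5) = 28*4 = 112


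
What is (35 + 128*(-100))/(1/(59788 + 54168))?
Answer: -1454648340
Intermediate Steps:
(35 + 128*(-100))/(1/(59788 + 54168)) = (35 - 12800)/(1/113956) = -12765/1/113956 = -12765*113956 = -1454648340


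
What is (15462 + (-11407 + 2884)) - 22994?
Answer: -16055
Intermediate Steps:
(15462 + (-11407 + 2884)) - 22994 = (15462 - 8523) - 22994 = 6939 - 22994 = -16055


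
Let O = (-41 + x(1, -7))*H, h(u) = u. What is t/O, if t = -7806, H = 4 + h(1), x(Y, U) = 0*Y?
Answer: 7806/205 ≈ 38.078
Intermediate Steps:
x(Y, U) = 0
H = 5 (H = 4 + 1 = 5)
O = -205 (O = (-41 + 0)*5 = -41*5 = -205)
t/O = -7806/(-205) = -7806*(-1/205) = 7806/205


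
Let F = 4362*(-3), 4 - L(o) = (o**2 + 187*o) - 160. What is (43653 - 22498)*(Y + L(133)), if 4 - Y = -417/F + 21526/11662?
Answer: -22811028905324545/25434822 ≈ -8.9684e+8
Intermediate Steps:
L(o) = 164 - o**2 - 187*o (L(o) = 4 - ((o**2 + 187*o) - 160) = 4 - (-160 + o**2 + 187*o) = 4 + (160 - o**2 - 187*o) = 164 - o**2 - 187*o)
F = -13086
Y = 53980573/25434822 (Y = 4 - (-417/(-13086) + 21526/11662) = 4 - (-417*(-1/13086) + 21526*(1/11662)) = 4 - (139/4362 + 10763/5831) = 4 - 1*47758715/25434822 = 4 - 47758715/25434822 = 53980573/25434822 ≈ 2.1223)
(43653 - 22498)*(Y + L(133)) = (43653 - 22498)*(53980573/25434822 + (164 - 1*133**2 - 187*133)) = 21155*(53980573/25434822 + (164 - 1*17689 - 24871)) = 21155*(53980573/25434822 + (164 - 17689 - 24871)) = 21155*(53980573/25434822 - 42396) = 21155*(-1078280732939/25434822) = -22811028905324545/25434822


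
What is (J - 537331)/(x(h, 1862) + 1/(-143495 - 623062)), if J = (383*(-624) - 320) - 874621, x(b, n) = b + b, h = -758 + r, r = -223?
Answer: 1265787978048/1503984835 ≈ 841.62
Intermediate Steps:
h = -981 (h = -758 - 223 = -981)
x(b, n) = 2*b
J = -1113933 (J = (-238992 - 320) - 874621 = -239312 - 874621 = -1113933)
(J - 537331)/(x(h, 1862) + 1/(-143495 - 623062)) = (-1113933 - 537331)/(2*(-981) + 1/(-143495 - 623062)) = -1651264/(-1962 + 1/(-766557)) = -1651264/(-1962 - 1/766557) = -1651264/(-1503984835/766557) = -1651264*(-766557/1503984835) = 1265787978048/1503984835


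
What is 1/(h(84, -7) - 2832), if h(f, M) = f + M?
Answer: -1/2755 ≈ -0.00036298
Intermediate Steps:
h(f, M) = M + f
1/(h(84, -7) - 2832) = 1/((-7 + 84) - 2832) = 1/(77 - 2832) = 1/(-2755) = -1/2755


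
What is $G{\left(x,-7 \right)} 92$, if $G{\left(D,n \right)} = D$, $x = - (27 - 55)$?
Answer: $2576$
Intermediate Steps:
$x = 28$ ($x = - (27 - 55) = \left(-1\right) \left(-28\right) = 28$)
$G{\left(x,-7 \right)} 92 = 28 \cdot 92 = 2576$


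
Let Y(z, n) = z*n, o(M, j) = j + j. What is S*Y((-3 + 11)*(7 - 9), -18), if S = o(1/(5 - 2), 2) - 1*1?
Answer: 864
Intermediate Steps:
o(M, j) = 2*j
Y(z, n) = n*z
S = 3 (S = 2*2 - 1*1 = 4 - 1 = 3)
S*Y((-3 + 11)*(7 - 9), -18) = 3*(-18*(-3 + 11)*(7 - 9)) = 3*(-144*(-2)) = 3*(-18*(-16)) = 3*288 = 864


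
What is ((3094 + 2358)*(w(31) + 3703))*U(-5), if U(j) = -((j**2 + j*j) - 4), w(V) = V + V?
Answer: -944231880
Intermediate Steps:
w(V) = 2*V
U(j) = 4 - 2*j**2 (U(j) = -((j**2 + j**2) - 4) = -(2*j**2 - 4) = -(-4 + 2*j**2) = 4 - 2*j**2)
((3094 + 2358)*(w(31) + 3703))*U(-5) = ((3094 + 2358)*(2*31 + 3703))*(4 - 2*(-5)**2) = (5452*(62 + 3703))*(4 - 2*25) = (5452*3765)*(4 - 50) = 20526780*(-46) = -944231880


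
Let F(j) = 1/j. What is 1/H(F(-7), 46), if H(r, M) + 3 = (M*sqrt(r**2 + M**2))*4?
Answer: 147/3510358919 + 1288*sqrt(103685)/3510358919 ≈ 0.00011819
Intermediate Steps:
H(r, M) = -3 + 4*M*sqrt(M**2 + r**2) (H(r, M) = -3 + (M*sqrt(r**2 + M**2))*4 = -3 + (M*sqrt(M**2 + r**2))*4 = -3 + 4*M*sqrt(M**2 + r**2))
1/H(F(-7), 46) = 1/(-3 + 4*46*sqrt(46**2 + (1/(-7))**2)) = 1/(-3 + 4*46*sqrt(2116 + (-1/7)**2)) = 1/(-3 + 4*46*sqrt(2116 + 1/49)) = 1/(-3 + 4*46*sqrt(103685/49)) = 1/(-3 + 4*46*(sqrt(103685)/7)) = 1/(-3 + 184*sqrt(103685)/7)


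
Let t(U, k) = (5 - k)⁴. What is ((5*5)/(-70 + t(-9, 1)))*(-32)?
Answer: -400/93 ≈ -4.3011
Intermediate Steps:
((5*5)/(-70 + t(-9, 1)))*(-32) = ((5*5)/(-70 + (-5 + 1)⁴))*(-32) = (25/(-70 + (-4)⁴))*(-32) = (25/(-70 + 256))*(-32) = (25/186)*(-32) = -400/93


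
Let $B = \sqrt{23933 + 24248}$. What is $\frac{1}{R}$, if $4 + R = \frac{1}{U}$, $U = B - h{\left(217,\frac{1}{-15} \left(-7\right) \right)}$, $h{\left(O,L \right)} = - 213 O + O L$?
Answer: $- \frac{1914273082624}{7657050822961} + \frac{225 \sqrt{48181}}{7657050822961} \approx -0.25$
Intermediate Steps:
$h{\left(O,L \right)} = - 213 O + L O$
$B = \sqrt{48181} \approx 219.5$
$U = \frac{691796}{15} + \sqrt{48181}$ ($U = \sqrt{48181} - 217 \left(-213 + \frac{1}{-15} \left(-7\right)\right) = \sqrt{48181} - 217 \left(-213 - - \frac{7}{15}\right) = \sqrt{48181} - 217 \left(-213 + \frac{7}{15}\right) = \sqrt{48181} - 217 \left(- \frac{3188}{15}\right) = \sqrt{48181} - - \frac{691796}{15} = \sqrt{48181} + \frac{691796}{15} = \frac{691796}{15} + \sqrt{48181} \approx 46339.0$)
$R = -4 + \frac{1}{\frac{691796}{15} + \sqrt{48181}} \approx -4.0$
$\frac{1}{R} = \frac{1}{- \frac{273467583232}{68367266413} - \frac{225 \sqrt{48181}}{478570864891}}$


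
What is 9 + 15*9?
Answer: 144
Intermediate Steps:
9 + 15*9 = 9 + 135 = 144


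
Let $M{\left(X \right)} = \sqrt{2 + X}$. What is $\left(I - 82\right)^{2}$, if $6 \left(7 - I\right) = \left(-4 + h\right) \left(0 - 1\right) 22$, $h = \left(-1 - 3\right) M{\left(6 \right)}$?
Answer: $9761 + \frac{47344 \sqrt{2}}{9} \approx 17200.0$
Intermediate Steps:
$h = - 8 \sqrt{2}$ ($h = \left(-1 - 3\right) \sqrt{2 + 6} = - 4 \sqrt{8} = - 4 \cdot 2 \sqrt{2} = - 8 \sqrt{2} \approx -11.314$)
$I = - \frac{23}{3} - \frac{88 \sqrt{2}}{3}$ ($I = 7 - \frac{\left(-4 - 8 \sqrt{2}\right) \left(0 - 1\right) 22}{6} = 7 - \frac{\left(-4 - 8 \sqrt{2}\right) \left(-1\right) 22}{6} = 7 - \frac{\left(4 + 8 \sqrt{2}\right) 22}{6} = 7 - \frac{88 + 176 \sqrt{2}}{6} = 7 - \left(\frac{44}{3} + \frac{88 \sqrt{2}}{3}\right) = - \frac{23}{3} - \frac{88 \sqrt{2}}{3} \approx -49.15$)
$\left(I - 82\right)^{2} = \left(\left(- \frac{23}{3} - \frac{88 \sqrt{2}}{3}\right) - 82\right)^{2} = \left(- \frac{269}{3} - \frac{88 \sqrt{2}}{3}\right)^{2}$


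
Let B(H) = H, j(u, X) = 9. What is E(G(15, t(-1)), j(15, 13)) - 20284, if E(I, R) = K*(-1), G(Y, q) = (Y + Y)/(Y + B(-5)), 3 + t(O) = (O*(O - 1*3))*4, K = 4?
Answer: -20288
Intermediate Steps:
t(O) = -3 + 4*O*(-3 + O) (t(O) = -3 + (O*(O - 1*3))*4 = -3 + (O*(O - 3))*4 = -3 + (O*(-3 + O))*4 = -3 + 4*O*(-3 + O))
G(Y, q) = 2*Y/(-5 + Y) (G(Y, q) = (Y + Y)/(Y - 5) = (2*Y)/(-5 + Y) = 2*Y/(-5 + Y))
E(I, R) = -4 (E(I, R) = 4*(-1) = -4)
E(G(15, t(-1)), j(15, 13)) - 20284 = -4 - 20284 = -20288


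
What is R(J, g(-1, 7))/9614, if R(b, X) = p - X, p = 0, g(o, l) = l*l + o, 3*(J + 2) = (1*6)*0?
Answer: -24/4807 ≈ -0.0049927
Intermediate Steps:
J = -2 (J = -2 + ((1*6)*0)/3 = -2 + (6*0)/3 = -2 + (⅓)*0 = -2 + 0 = -2)
g(o, l) = o + l² (g(o, l) = l² + o = o + l²)
R(b, X) = -X (R(b, X) = 0 - X = -X)
R(J, g(-1, 7))/9614 = -(-1 + 7²)/9614 = -(-1 + 49)*(1/9614) = -1*48*(1/9614) = -48*1/9614 = -24/4807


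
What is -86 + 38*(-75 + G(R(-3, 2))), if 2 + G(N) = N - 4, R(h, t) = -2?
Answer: -3240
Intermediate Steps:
G(N) = -6 + N (G(N) = -2 + (N - 4) = -2 + (-4 + N) = -6 + N)
-86 + 38*(-75 + G(R(-3, 2))) = -86 + 38*(-75 + (-6 - 2)) = -86 + 38*(-75 - 8) = -86 + 38*(-83) = -86 - 3154 = -3240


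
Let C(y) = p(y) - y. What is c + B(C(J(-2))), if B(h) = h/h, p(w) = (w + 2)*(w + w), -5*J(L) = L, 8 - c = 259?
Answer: -250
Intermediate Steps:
c = -251 (c = 8 - 1*259 = 8 - 259 = -251)
J(L) = -L/5
p(w) = 2*w*(2 + w) (p(w) = (2 + w)*(2*w) = 2*w*(2 + w))
C(y) = -y + 2*y*(2 + y) (C(y) = 2*y*(2 + y) - y = -y + 2*y*(2 + y))
B(h) = 1
c + B(C(J(-2))) = -251 + 1 = -250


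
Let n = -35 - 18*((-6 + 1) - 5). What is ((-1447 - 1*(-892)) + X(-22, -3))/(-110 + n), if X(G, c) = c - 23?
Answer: -83/5 ≈ -16.600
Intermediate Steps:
X(G, c) = -23 + c
n = 145 (n = -35 - 18*(-5 - 5) = -35 - 18*(-10) = -35 + 180 = 145)
((-1447 - 1*(-892)) + X(-22, -3))/(-110 + n) = ((-1447 - 1*(-892)) + (-23 - 3))/(-110 + 145) = ((-1447 + 892) - 26)/35 = (-555 - 26)*(1/35) = -581*1/35 = -83/5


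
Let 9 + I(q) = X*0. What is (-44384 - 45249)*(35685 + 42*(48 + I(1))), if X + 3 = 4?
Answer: -3345372459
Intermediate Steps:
X = 1 (X = -3 + 4 = 1)
I(q) = -9 (I(q) = -9 + 1*0 = -9 + 0 = -9)
(-44384 - 45249)*(35685 + 42*(48 + I(1))) = (-44384 - 45249)*(35685 + 42*(48 - 9)) = -89633*(35685 + 42*39) = -89633*(35685 + 1638) = -89633*37323 = -3345372459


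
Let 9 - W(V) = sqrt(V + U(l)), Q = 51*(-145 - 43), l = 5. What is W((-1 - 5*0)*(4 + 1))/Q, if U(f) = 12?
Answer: -3/3196 + sqrt(7)/9588 ≈ -0.00066273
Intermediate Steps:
Q = -9588 (Q = 51*(-188) = -9588)
W(V) = 9 - sqrt(12 + V) (W(V) = 9 - sqrt(V + 12) = 9 - sqrt(12 + V))
W((-1 - 5*0)*(4 + 1))/Q = (9 - sqrt(12 + (-1 - 5*0)*(4 + 1)))/(-9588) = (9 - sqrt(12 + (-1 + 0)*5))*(-1/9588) = (9 - sqrt(12 - 1*5))*(-1/9588) = (9 - sqrt(12 - 5))*(-1/9588) = (9 - sqrt(7))*(-1/9588) = -3/3196 + sqrt(7)/9588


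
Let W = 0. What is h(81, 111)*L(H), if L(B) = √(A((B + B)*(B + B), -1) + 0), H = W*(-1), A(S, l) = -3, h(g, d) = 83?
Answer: 83*I*√3 ≈ 143.76*I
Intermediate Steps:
H = 0 (H = 0*(-1) = 0)
L(B) = I*√3 (L(B) = √(-3 + 0) = √(-3) = I*√3)
h(81, 111)*L(H) = 83*(I*√3) = 83*I*√3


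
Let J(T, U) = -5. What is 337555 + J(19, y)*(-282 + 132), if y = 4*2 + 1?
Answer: 338305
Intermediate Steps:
y = 9 (y = 8 + 1 = 9)
337555 + J(19, y)*(-282 + 132) = 337555 - 5*(-282 + 132) = 337555 - 5*(-150) = 337555 + 750 = 338305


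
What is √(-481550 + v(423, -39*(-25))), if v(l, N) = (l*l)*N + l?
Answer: 2*√43493662 ≈ 13190.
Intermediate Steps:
v(l, N) = l + N*l² (v(l, N) = l²*N + l = N*l² + l = l + N*l²)
√(-481550 + v(423, -39*(-25))) = √(-481550 + 423*(1 - 39*(-25)*423)) = √(-481550 + 423*(1 + 975*423)) = √(-481550 + 423*(1 + 412425)) = √(-481550 + 423*412426) = √(-481550 + 174456198) = √173974648 = 2*√43493662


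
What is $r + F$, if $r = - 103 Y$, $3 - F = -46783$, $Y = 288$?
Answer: $17122$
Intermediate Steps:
$F = 46786$ ($F = 3 - -46783 = 3 + 46783 = 46786$)
$r = -29664$ ($r = \left(-103\right) 288 = -29664$)
$r + F = -29664 + 46786 = 17122$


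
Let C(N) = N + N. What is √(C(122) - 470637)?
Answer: I*√470393 ≈ 685.85*I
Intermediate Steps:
C(N) = 2*N
√(C(122) - 470637) = √(2*122 - 470637) = √(244 - 470637) = √(-470393) = I*√470393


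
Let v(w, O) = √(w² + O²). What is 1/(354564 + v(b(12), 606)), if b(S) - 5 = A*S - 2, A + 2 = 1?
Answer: 39396/13968362531 - √40813/41905087593 ≈ 2.8156e-6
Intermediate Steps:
A = -1 (A = -2 + 1 = -1)
b(S) = 3 - S (b(S) = 5 + (-S - 2) = 5 + (-2 - S) = 3 - S)
v(w, O) = √(O² + w²)
1/(354564 + v(b(12), 606)) = 1/(354564 + √(606² + (3 - 1*12)²)) = 1/(354564 + √(367236 + (3 - 12)²)) = 1/(354564 + √(367236 + (-9)²)) = 1/(354564 + √(367236 + 81)) = 1/(354564 + √367317) = 1/(354564 + 3*√40813)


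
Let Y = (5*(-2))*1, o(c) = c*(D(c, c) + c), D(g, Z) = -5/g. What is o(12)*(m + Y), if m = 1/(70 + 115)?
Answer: -257011/185 ≈ -1389.2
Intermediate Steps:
m = 1/185 ≈ 0.0054054
o(c) = c*(c - 5/c) (o(c) = c*(-5/c + c) = c*(c - 5/c))
Y = -10 (Y = -10*1 = -10)
o(12)*(m + Y) = (-5 + 12²)*(1/185 - 10) = (-5 + 144)*(-1849/185) = 139*(-1849/185) = -257011/185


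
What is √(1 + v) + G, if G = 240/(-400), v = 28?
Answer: -⅗ + √29 ≈ 4.7852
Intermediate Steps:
G = -⅗ (G = 240*(-1/400) = -⅗ ≈ -0.60000)
√(1 + v) + G = √(1 + 28) - ⅗ = √29 - ⅗ = -⅗ + √29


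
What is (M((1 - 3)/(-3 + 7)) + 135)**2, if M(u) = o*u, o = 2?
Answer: 17956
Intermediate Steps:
M(u) = 2*u
(M((1 - 3)/(-3 + 7)) + 135)**2 = (2*((1 - 3)/(-3 + 7)) + 135)**2 = (2*(-2/4) + 135)**2 = (2*(-2*1/4) + 135)**2 = (2*(-1/2) + 135)**2 = (-1 + 135)**2 = 134**2 = 17956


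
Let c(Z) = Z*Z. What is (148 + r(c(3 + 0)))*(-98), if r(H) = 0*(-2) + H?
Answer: -15386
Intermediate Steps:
c(Z) = Z²
r(H) = H (r(H) = 0 + H = H)
(148 + r(c(3 + 0)))*(-98) = (148 + (3 + 0)²)*(-98) = (148 + 3²)*(-98) = (148 + 9)*(-98) = 157*(-98) = -15386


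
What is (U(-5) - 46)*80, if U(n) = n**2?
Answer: -1680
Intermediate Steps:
(U(-5) - 46)*80 = ((-5)**2 - 46)*80 = (25 - 46)*80 = -21*80 = -1680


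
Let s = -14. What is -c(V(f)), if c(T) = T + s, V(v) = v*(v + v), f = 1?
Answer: 12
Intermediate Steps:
V(v) = 2*v**2 (V(v) = v*(2*v) = 2*v**2)
c(T) = -14 + T (c(T) = T - 14 = -14 + T)
-c(V(f)) = -(-14 + 2*1**2) = -(-14 + 2*1) = -(-14 + 2) = -1*(-12) = 12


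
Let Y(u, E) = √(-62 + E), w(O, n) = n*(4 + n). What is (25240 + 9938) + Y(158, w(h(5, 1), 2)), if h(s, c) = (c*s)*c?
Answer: 35178 + 5*I*√2 ≈ 35178.0 + 7.0711*I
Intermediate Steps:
h(s, c) = s*c²
(25240 + 9938) + Y(158, w(h(5, 1), 2)) = (25240 + 9938) + √(-62 + 2*(4 + 2)) = 35178 + √(-62 + 2*6) = 35178 + √(-62 + 12) = 35178 + √(-50) = 35178 + 5*I*√2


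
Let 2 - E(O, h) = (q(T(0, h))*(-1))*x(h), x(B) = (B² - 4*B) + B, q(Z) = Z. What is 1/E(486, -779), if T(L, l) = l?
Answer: -1/474549660 ≈ -2.1073e-9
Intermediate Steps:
x(B) = B² - 3*B
E(O, h) = 2 + h²*(-3 + h) (E(O, h) = 2 - h*(-1)*h*(-3 + h) = 2 - (-h)*h*(-3 + h) = 2 - (-1)*h²*(-3 + h) = 2 + h²*(-3 + h))
1/E(486, -779) = 1/(2 + (-779)²*(-3 - 779)) = 1/(2 + 606841*(-782)) = 1/(2 - 474549662) = 1/(-474549660) = -1/474549660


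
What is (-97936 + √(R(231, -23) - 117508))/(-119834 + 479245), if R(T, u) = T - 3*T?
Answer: -97936/359411 + I*√117970/359411 ≈ -0.27249 + 0.00095564*I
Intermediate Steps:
R(T, u) = -2*T
(-97936 + √(R(231, -23) - 117508))/(-119834 + 479245) = (-97936 + √(-2*231 - 117508))/(-119834 + 479245) = (-97936 + √(-462 - 117508))/359411 = (-97936 + √(-117970))*(1/359411) = (-97936 + I*√117970)*(1/359411) = -97936/359411 + I*√117970/359411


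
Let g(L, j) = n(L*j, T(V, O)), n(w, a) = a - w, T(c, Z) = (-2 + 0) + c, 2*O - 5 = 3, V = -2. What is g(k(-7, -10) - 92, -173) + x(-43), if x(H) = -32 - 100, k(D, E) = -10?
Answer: -17782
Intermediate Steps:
O = 4 (O = 5/2 + (½)*3 = 5/2 + 3/2 = 4)
T(c, Z) = -2 + c
g(L, j) = -4 - L*j (g(L, j) = (-2 - 2) - L*j = -4 - L*j)
x(H) = -132
g(k(-7, -10) - 92, -173) + x(-43) = (-4 - 1*(-10 - 92)*(-173)) - 132 = (-4 - 1*(-102)*(-173)) - 132 = (-4 - 17646) - 132 = -17650 - 132 = -17782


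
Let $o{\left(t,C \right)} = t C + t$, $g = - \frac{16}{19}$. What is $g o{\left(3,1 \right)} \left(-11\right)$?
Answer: $\frac{1056}{19} \approx 55.579$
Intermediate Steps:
$g = - \frac{16}{19}$ ($g = \left(-16\right) \frac{1}{19} = - \frac{16}{19} \approx -0.8421$)
$o{\left(t,C \right)} = t + C t$ ($o{\left(t,C \right)} = C t + t = t + C t$)
$g o{\left(3,1 \right)} \left(-11\right) = - \frac{16 \cdot 3 \left(1 + 1\right)}{19} \left(-11\right) = - \frac{16 \cdot 3 \cdot 2}{19} \left(-11\right) = \left(- \frac{16}{19}\right) 6 \left(-11\right) = \left(- \frac{96}{19}\right) \left(-11\right) = \frac{1056}{19}$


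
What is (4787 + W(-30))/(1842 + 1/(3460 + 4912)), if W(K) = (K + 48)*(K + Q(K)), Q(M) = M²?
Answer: 171182284/15421225 ≈ 11.100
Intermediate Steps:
W(K) = (48 + K)*(K + K²) (W(K) = (K + 48)*(K + K²) = (48 + K)*(K + K²))
(4787 + W(-30))/(1842 + 1/(3460 + 4912)) = (4787 - 30*(48 + (-30)² + 49*(-30)))/(1842 + 1/(3460 + 4912)) = (4787 - 30*(48 + 900 - 1470))/(1842 + 1/8372) = (4787 - 30*(-522))/(1842 + 1/8372) = (4787 + 15660)/(15421225/8372) = 20447*(8372/15421225) = 171182284/15421225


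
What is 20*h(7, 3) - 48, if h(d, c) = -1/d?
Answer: -356/7 ≈ -50.857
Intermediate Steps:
20*h(7, 3) - 48 = 20*(-1/7) - 48 = -20/7 - 48 = -356/7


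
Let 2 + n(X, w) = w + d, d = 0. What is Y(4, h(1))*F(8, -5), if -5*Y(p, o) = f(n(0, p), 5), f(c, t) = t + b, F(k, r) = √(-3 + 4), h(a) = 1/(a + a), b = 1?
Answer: -6/5 ≈ -1.2000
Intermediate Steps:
n(X, w) = -2 + w (n(X, w) = -2 + (w + 0) = -2 + w)
h(a) = 1/(2*a)
F(k, r) = 1 (F(k, r) = √1 = 1)
f(c, t) = 1 + t (f(c, t) = t + 1 = 1 + t)
Y(p, o) = -6/5 (Y(p, o) = -(1 + 5)/5 = -⅕*6 = -6/5)
Y(4, h(1))*F(8, -5) = -6/5*1 = -6/5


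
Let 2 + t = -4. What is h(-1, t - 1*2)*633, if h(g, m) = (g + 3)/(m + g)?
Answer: -422/3 ≈ -140.67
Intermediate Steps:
t = -6 (t = -2 - 4 = -6)
h(g, m) = (3 + g)/(g + m)
h(-1, t - 1*2)*633 = ((3 - 1)/(-1 + (-6 - 1*2)))*633 = (2/(-1 + (-6 - 2)))*633 = (2/(-1 - 8))*633 = (2/(-9))*633 = -⅑*2*633 = -2/9*633 = -422/3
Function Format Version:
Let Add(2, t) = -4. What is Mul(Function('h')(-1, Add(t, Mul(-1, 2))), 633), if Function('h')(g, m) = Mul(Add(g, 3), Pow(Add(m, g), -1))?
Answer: Rational(-422, 3) ≈ -140.67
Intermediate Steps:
t = -6 (t = Add(-2, -4) = -6)
Function('h')(g, m) = Mul(Pow(Add(g, m), -1), Add(3, g)) (Function('h')(g, m) = Mul(Add(3, g), Pow(Add(g, m), -1)) = Mul(Pow(Add(g, m), -1), Add(3, g)))
Mul(Function('h')(-1, Add(t, Mul(-1, 2))), 633) = Mul(Mul(Pow(Add(-1, Add(-6, Mul(-1, 2))), -1), Add(3, -1)), 633) = Mul(Mul(Pow(Add(-1, Add(-6, -2)), -1), 2), 633) = Mul(Mul(Pow(Add(-1, -8), -1), 2), 633) = Mul(Mul(Pow(-9, -1), 2), 633) = Mul(Mul(Rational(-1, 9), 2), 633) = Mul(Rational(-2, 9), 633) = Rational(-422, 3)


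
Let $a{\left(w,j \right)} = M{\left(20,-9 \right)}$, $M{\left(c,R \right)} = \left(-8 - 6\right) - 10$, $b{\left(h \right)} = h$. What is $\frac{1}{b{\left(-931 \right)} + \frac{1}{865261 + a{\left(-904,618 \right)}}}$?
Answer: $- \frac{865237}{805535646} \approx -0.0010741$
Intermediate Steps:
$M{\left(c,R \right)} = -24$ ($M{\left(c,R \right)} = -14 - 10 = -24$)
$a{\left(w,j \right)} = -24$
$\frac{1}{b{\left(-931 \right)} + \frac{1}{865261 + a{\left(-904,618 \right)}}} = \frac{1}{-931 + \frac{1}{865261 - 24}} = \frac{1}{-931 + \frac{1}{865237}} = \frac{1}{- \frac{805535646}{865237}} = - \frac{865237}{805535646}$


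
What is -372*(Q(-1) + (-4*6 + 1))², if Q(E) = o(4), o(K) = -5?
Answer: -291648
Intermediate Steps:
Q(E) = -5
-372*(Q(-1) + (-4*6 + 1))² = -372*(-5 + (-4*6 + 1))² = -372*(-5 + (-24 + 1))² = -372*(-5 - 23)² = -372*(-28)² = -372*784 = -291648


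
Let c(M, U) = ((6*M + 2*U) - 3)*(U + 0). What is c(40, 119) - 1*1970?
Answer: 54555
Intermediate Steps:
c(M, U) = U*(-3 + 2*U + 6*M) (c(M, U) = ((2*U + 6*M) - 3)*U = (-3 + 2*U + 6*M)*U = U*(-3 + 2*U + 6*M))
c(40, 119) - 1*1970 = 119*(-3 + 2*119 + 6*40) - 1*1970 = 119*(-3 + 238 + 240) - 1970 = 119*475 - 1970 = 56525 - 1970 = 54555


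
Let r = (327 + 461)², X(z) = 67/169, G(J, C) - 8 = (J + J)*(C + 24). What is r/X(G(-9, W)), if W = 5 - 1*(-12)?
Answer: 104939536/67 ≈ 1.5663e+6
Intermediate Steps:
W = 17 (W = 5 + 12 = 17)
G(J, C) = 8 + 2*J*(24 + C) (G(J, C) = 8 + (J + J)*(C + 24) = 8 + (2*J)*(24 + C) = 8 + 2*J*(24 + C))
X(z) = 67/169 (X(z) = 67*(1/169) = 67/169)
r = 620944 (r = 788² = 620944)
r/X(G(-9, W)) = 620944/(67/169) = 620944*(169/67) = 104939536/67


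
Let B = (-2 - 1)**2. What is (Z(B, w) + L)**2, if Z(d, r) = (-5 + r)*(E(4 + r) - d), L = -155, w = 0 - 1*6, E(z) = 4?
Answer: 10000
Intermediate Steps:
w = -6 (w = 0 - 6 = -6)
B = 9 (B = (-3)**2 = 9)
Z(d, r) = (-5 + r)*(4 - d)
(Z(B, w) + L)**2 = ((-20 + 4*(-6) + 5*9 - 1*9*(-6)) - 155)**2 = ((-20 - 24 + 45 + 54) - 155)**2 = (55 - 155)**2 = (-100)**2 = 10000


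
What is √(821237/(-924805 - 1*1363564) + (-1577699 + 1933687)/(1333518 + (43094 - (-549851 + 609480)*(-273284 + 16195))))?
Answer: I*√441699085776603686806767083282673/35083755387986817 ≈ 0.59904*I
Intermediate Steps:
√(821237/(-924805 - 1*1363564) + (-1577699 + 1933687)/(1333518 + (43094 - (-549851 + 609480)*(-273284 + 16195)))) = √(821237/(-924805 - 1363564) + 355988/(1333518 + (43094 - 59629*(-257089)))) = √(821237/(-2288369) + 355988/(1333518 + (43094 - 1*(-15329959981)))) = √(821237*(-1/2288369) + 355988/(1333518 + (43094 + 15329959981))) = √(-821237/2288369 + 355988/(1333518 + 15330003075)) = √(-821237/2288369 + 355988/15331336593) = √(-12589846237721969/35083755387986817) = I*√441699085776603686806767083282673/35083755387986817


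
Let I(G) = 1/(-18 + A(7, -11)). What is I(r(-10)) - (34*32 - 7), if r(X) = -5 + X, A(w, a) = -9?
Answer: -29188/27 ≈ -1081.0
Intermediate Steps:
I(G) = -1/27 (I(G) = 1/(-18 - 9) = 1/(-27) = -1/27)
I(r(-10)) - (34*32 - 7) = -1/27 - (34*32 - 7) = -1/27 - (1088 - 7) = -1/27 - 1*1081 = -1/27 - 1081 = -29188/27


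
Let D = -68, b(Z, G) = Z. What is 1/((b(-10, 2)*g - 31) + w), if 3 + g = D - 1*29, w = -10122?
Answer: -1/9153 ≈ -0.00010925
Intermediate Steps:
g = -100 (g = -3 + (-68 - 1*29) = -3 + (-68 - 29) = -3 - 97 = -100)
1/((b(-10, 2)*g - 31) + w) = 1/((-10*(-100) - 31) - 10122) = 1/((1000 - 31) - 10122) = 1/(969 - 10122) = 1/(-9153) = -1/9153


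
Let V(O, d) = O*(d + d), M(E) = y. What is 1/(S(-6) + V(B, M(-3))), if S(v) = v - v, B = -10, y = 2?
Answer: -1/40 ≈ -0.025000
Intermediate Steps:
M(E) = 2
V(O, d) = 2*O*d (V(O, d) = O*(2*d) = 2*O*d)
S(v) = 0
1/(S(-6) + V(B, M(-3))) = 1/(0 + 2*(-10)*2) = 1/(0 - 40) = 1/(-40) = -1/40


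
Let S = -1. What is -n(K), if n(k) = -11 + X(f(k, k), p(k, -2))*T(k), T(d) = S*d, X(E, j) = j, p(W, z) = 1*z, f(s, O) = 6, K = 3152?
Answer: -6293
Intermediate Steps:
p(W, z) = z
T(d) = -d
n(k) = -11 + 2*k (n(k) = -11 - (-2)*k = -11 + 2*k)
-n(K) = -(-11 + 2*3152) = -(-11 + 6304) = -1*6293 = -6293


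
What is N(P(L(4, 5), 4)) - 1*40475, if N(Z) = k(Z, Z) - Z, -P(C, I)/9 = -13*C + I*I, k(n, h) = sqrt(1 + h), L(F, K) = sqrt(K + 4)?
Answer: -40682 + 4*sqrt(13) ≈ -40668.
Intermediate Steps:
L(F, K) = sqrt(4 + K)
P(C, I) = -9*I**2 + 117*C (P(C, I) = -9*(-13*C + I*I) = -9*(-13*C + I**2) = -9*(I**2 - 13*C) = -9*I**2 + 117*C)
N(Z) = sqrt(1 + Z) - Z
N(P(L(4, 5), 4)) - 1*40475 = (sqrt(1 + (-9*4**2 + 117*sqrt(4 + 5))) - (-9*4**2 + 117*sqrt(4 + 5))) - 1*40475 = (sqrt(1 + (-9*16 + 117*sqrt(9))) - (-9*16 + 117*sqrt(9))) - 40475 = (sqrt(1 + (-144 + 117*3)) - (-144 + 117*3)) - 40475 = (sqrt(1 + (-144 + 351)) - (-144 + 351)) - 40475 = (sqrt(1 + 207) - 1*207) - 40475 = (sqrt(208) - 207) - 40475 = (4*sqrt(13) - 207) - 40475 = (-207 + 4*sqrt(13)) - 40475 = -40682 + 4*sqrt(13)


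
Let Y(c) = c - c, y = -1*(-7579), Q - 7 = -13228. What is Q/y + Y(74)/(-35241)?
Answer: -1017/583 ≈ -1.7444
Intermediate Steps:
Q = -13221 (Q = 7 - 13228 = -13221)
y = 7579
Y(c) = 0
Q/y + Y(74)/(-35241) = -13221/7579 + 0/(-35241) = -13221*1/7579 + 0*(-1/35241) = -1017/583 + 0 = -1017/583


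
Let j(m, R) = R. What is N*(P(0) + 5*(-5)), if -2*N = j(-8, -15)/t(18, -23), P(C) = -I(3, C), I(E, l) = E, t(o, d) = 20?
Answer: -21/2 ≈ -10.500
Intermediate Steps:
P(C) = -3 (P(C) = -1*3 = -3)
N = 3/8 (N = -(-15)/(2*20) = -½*(-¾) = 3/8 ≈ 0.37500)
N*(P(0) + 5*(-5)) = 3*(-3 + 5*(-5))/8 = 3*(-3 - 25)/8 = (3/8)*(-28) = -21/2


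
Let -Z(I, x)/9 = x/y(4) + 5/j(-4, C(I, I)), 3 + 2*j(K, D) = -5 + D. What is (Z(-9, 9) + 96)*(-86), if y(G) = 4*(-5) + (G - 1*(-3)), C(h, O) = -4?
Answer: -122679/13 ≈ -9436.8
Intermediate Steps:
j(K, D) = -4 + D/2 (j(K, D) = -3/2 + (-5 + D)/2 = -3/2 + (-5/2 + D/2) = -4 + D/2)
y(G) = -17 + G (y(G) = -20 + (G + 3) = -20 + (3 + G) = -17 + G)
Z(I, x) = 15/2 + 9*x/13 (Z(I, x) = -9*(x/(-17 + 4) + 5/(-4 + (½)*(-4))) = -9*(x/(-13) + 5/(-4 - 2)) = -9*(x*(-1/13) + 5/(-6)) = -9*(-x/13 + 5*(-⅙)) = -9*(-x/13 - ⅚) = -9*(-⅚ - x/13) = 15/2 + 9*x/13)
(Z(-9, 9) + 96)*(-86) = ((15/2 + (9/13)*9) + 96)*(-86) = ((15/2 + 81/13) + 96)*(-86) = (357/26 + 96)*(-86) = (2853/26)*(-86) = -122679/13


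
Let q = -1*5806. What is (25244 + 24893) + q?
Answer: 44331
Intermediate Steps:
q = -5806
(25244 + 24893) + q = (25244 + 24893) - 5806 = 50137 - 5806 = 44331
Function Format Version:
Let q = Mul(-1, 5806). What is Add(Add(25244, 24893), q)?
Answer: 44331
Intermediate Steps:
q = -5806
Add(Add(25244, 24893), q) = Add(Add(25244, 24893), -5806) = Add(50137, -5806) = 44331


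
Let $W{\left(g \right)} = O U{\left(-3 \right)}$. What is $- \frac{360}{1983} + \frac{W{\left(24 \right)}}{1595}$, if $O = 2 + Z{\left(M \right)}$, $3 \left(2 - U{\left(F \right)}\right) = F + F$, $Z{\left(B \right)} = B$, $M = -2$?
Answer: $- \frac{120}{661} \approx -0.18154$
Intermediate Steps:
$U{\left(F \right)} = 2 - \frac{2 F}{3}$ ($U{\left(F \right)} = 2 - \frac{F + F}{3} = 2 - \frac{2 F}{3}$)
$O = 0$ ($O = 2 - 2 = 0$)
$W{\left(g \right)} = 0$ ($W{\left(g \right)} = 0 \left(2 - -2\right) = 0 \left(2 + 2\right) = 0 \cdot 4 = 0$)
$- \frac{360}{1983} + \frac{W{\left(24 \right)}}{1595} = - \frac{360}{1983} + \frac{0}{1595} = \left(-360\right) \frac{1}{1983} + 0 \cdot \frac{1}{1595} = - \frac{120}{661} + 0 = - \frac{120}{661}$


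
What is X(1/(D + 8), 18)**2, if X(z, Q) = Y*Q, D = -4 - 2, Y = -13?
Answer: 54756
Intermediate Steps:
D = -6
X(z, Q) = -13*Q
X(1/(D + 8), 18)**2 = (-13*18)**2 = (-234)**2 = 54756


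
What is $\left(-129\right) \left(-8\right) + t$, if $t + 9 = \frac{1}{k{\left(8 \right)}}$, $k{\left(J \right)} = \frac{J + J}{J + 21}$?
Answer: $\frac{16397}{16} \approx 1024.8$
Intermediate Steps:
$k{\left(J \right)} = \frac{2 J}{21 + J}$
$t = - \frac{115}{16}$ ($t = -9 + \frac{1}{2 \cdot 8 \frac{1}{21 + 8}} = -9 + \frac{1}{2 \cdot 8 \cdot \frac{1}{29}} = -9 + \frac{1}{\frac{16}{29}} = -9 + \frac{29}{16} = - \frac{115}{16} \approx -7.1875$)
$\left(-129\right) \left(-8\right) + t = \left(-129\right) \left(-8\right) - \frac{115}{16} = 1032 - \frac{115}{16} = \frac{16397}{16}$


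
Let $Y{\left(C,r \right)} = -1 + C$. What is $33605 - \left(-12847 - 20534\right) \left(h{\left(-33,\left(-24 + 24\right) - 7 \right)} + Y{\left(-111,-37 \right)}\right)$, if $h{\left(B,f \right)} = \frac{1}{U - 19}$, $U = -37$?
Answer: $- \frac{207517133}{56} \approx -3.7057 \cdot 10^{6}$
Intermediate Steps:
$h{\left(B,f \right)} = - \frac{1}{56}$ ($h{\left(B,f \right)} = \frac{1}{-37 - 19} = \frac{1}{-56} = - \frac{1}{56}$)
$33605 - \left(-12847 - 20534\right) \left(h{\left(-33,\left(-24 + 24\right) - 7 \right)} + Y{\left(-111,-37 \right)}\right) = 33605 - \left(-12847 - 20534\right) \left(- \frac{1}{56} - 112\right) = 33605 - - 33381 \left(- \frac{1}{56} - 112\right) = 33605 - \left(-33381\right) \left(- \frac{6273}{56}\right) = 33605 - \frac{209399013}{56} = - \frac{207517133}{56}$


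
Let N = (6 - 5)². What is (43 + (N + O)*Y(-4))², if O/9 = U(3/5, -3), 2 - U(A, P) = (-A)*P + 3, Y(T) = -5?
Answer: 26896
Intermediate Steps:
U(A, P) = -1 + A*P (U(A, P) = 2 - ((-A)*P + 3) = 2 - (-A*P + 3) = 2 - (3 - A*P) = 2 + (-3 + A*P) = -1 + A*P)
N = 1 (N = 1² = 1)
O = -126/5 (O = 9*(-1 + (3/5)*(-3)) = 9*(-1 + (3*(⅕))*(-3)) = 9*(-1 + (⅗)*(-3)) = 9*(-1 - 9/5) = 9*(-14/5) = -126/5 ≈ -25.200)
(43 + (N + O)*Y(-4))² = (43 + (1 - 126/5)*(-5))² = (43 - 121/5*(-5))² = (43 + 121)² = 164² = 26896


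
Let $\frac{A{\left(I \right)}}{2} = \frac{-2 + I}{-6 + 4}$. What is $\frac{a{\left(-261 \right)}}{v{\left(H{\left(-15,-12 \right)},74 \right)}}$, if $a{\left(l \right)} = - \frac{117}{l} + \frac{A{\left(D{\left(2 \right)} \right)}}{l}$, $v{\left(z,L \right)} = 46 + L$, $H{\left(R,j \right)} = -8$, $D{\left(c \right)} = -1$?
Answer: $\frac{19}{5220} \approx 0.0036398$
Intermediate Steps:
$A{\left(I \right)} = 2 - I$ ($A{\left(I \right)} = 2 \frac{-2 + I}{-6 + 4} = 2 \frac{-2 + I}{-2} = 2 \left(-2 + I\right) \left(- \frac{1}{2}\right) = 2 \left(1 - \frac{I}{2}\right) = 2 - I$)
$a{\left(l \right)} = - \frac{114}{l}$ ($a{\left(l \right)} = - \frac{117}{l} + \frac{2 - -1}{l} = - \frac{117}{l} + \frac{2 + 1}{l} = - \frac{117}{l} + \frac{3}{l} = - \frac{114}{l}$)
$\frac{a{\left(-261 \right)}}{v{\left(H{\left(-15,-12 \right)},74 \right)}} = \frac{\left(-114\right) \frac{1}{-261}}{46 + 74} = \frac{\left(-114\right) \left(- \frac{1}{261}\right)}{120} = \frac{38}{87} \cdot \frac{1}{120} = \frac{19}{5220}$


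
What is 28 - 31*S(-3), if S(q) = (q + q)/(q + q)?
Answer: -3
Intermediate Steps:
S(q) = 1 (S(q) = (2*q)/((2*q)) = (2*q)*(1/(2*q)) = 1)
28 - 31*S(-3) = 28 - 31*1 = 28 - 31 = -3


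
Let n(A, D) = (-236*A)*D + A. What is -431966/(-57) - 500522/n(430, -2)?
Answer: 3992228863/526965 ≈ 7575.9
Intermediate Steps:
n(A, D) = A - 236*A*D (n(A, D) = -236*A*D + A = A - 236*A*D)
-431966/(-57) - 500522/n(430, -2) = -431966/(-57) - 500522*1/(430*(1 - 236*(-2))) = -431966*(-1/57) - 500522*1/(430*(1 + 472)) = 431966/57 - 500522/(430*473) = 431966/57 - 500522/203390 = 431966/57 - 500522*1/203390 = 431966/57 - 22751/9245 = 3992228863/526965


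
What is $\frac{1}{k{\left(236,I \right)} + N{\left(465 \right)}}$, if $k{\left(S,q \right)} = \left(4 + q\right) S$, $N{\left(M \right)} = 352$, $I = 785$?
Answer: $\frac{1}{186556} \approx 5.3603 \cdot 10^{-6}$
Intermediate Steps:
$k{\left(S,q \right)} = S \left(4 + q\right)$
$\frac{1}{k{\left(236,I \right)} + N{\left(465 \right)}} = \frac{1}{236 \left(4 + 785\right) + 352} = \frac{1}{236 \cdot 789 + 352} = \frac{1}{186204 + 352} = \frac{1}{186556}$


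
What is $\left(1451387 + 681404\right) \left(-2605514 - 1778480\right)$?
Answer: $-9350142947254$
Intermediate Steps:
$\left(1451387 + 681404\right) \left(-2605514 - 1778480\right) = 2132791 \left(-2605514 - 1778480\right) = 2132791 \left(-4383994\right) = -9350142947254$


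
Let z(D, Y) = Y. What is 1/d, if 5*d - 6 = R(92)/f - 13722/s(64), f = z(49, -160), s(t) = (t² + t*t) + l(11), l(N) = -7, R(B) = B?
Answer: 327400/245453 ≈ 1.3339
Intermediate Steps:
s(t) = -7 + 2*t² (s(t) = (t² + t*t) - 7 = (t² + t²) - 7 = 2*t² - 7 = -7 + 2*t²)
f = -160
d = 245453/327400 (d = 6/5 + (92/(-160) - 13722/(-7 + 2*64²))/5 = 6/5 + (92*(-1/160) - 13722/(-7 + 2*4096))/5 = 6/5 + (-23/40 - 13722/(-7 + 8192))/5 = 6/5 + (-23/40 - 13722/8185)/5 = 6/5 + (⅕)*(-147427/65480) = 6/5 - 147427/327400 = 245453/327400 ≈ 0.74970)
1/d = 1/(245453/327400) = 327400/245453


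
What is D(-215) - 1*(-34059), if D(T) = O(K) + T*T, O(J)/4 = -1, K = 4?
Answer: 80280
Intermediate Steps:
O(J) = -4 (O(J) = 4*(-1) = -4)
D(T) = -4 + T² (D(T) = -4 + T*T = -4 + T²)
D(-215) - 1*(-34059) = (-4 + (-215)²) - 1*(-34059) = (-4 + 46225) + 34059 = 46221 + 34059 = 80280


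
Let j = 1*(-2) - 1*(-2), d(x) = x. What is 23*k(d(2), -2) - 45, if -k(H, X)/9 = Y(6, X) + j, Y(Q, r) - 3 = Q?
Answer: -1908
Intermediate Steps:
Y(Q, r) = 3 + Q
j = 0 (j = -2 + 2 = 0)
k(H, X) = -81 (k(H, X) = -9*((3 + 6) + 0) = -9*(9 + 0) = -9*9 = -81)
23*k(d(2), -2) - 45 = 23*(-81) - 45 = -1863 - 45 = -1908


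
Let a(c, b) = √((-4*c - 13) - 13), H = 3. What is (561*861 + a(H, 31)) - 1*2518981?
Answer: -2035960 + I*√38 ≈ -2.036e+6 + 6.1644*I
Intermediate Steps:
a(c, b) = √(-26 - 4*c) (a(c, b) = √((-13 - 4*c) - 13) = √(-26 - 4*c))
(561*861 + a(H, 31)) - 1*2518981 = (561*861 + √(-26 - 4*3)) - 1*2518981 = (483021 + √(-26 - 12)) - 2518981 = (483021 + √(-38)) - 2518981 = (483021 + I*√38) - 2518981 = -2035960 + I*√38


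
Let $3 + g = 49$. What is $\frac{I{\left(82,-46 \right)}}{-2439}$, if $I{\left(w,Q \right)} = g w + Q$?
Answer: $- \frac{414}{271} \approx -1.5277$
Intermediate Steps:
$g = 46$ ($g = -3 + 49 = 46$)
$I{\left(w,Q \right)} = Q + 46 w$ ($I{\left(w,Q \right)} = 46 w + Q = Q + 46 w$)
$\frac{I{\left(82,-46 \right)}}{-2439} = \frac{-46 + 46 \cdot 82}{-2439} = \left(-46 + 3772\right) \left(- \frac{1}{2439}\right) = 3726 \left(- \frac{1}{2439}\right) = - \frac{414}{271}$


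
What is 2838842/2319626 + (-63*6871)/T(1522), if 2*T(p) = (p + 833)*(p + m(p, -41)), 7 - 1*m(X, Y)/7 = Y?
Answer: 867783477982/845811027445 ≈ 1.0260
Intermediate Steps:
m(X, Y) = 49 - 7*Y
T(p) = (336 + p)*(833 + p)/2 (T(p) = ((p + 833)*(p + (49 - 7*(-41))))/2 = ((833 + p)*(p + (49 + 287)))/2 = ((833 + p)*(p + 336))/2 = ((833 + p)*(336 + p))/2 = ((336 + p)*(833 + p))/2 = (336 + p)*(833 + p)/2)
2838842/2319626 + (-63*6871)/T(1522) = 2838842/2319626 + (-63*6871)/(139944 + (½)*1522² + (1169/2)*1522) = 2838842*(1/2319626) - 432873/(139944 + (½)*2316484 + 889609) = 1419421/1159813 - 432873/(139944 + 1158242 + 889609) = 1419421/1159813 - 432873/2187795 = 1419421/1159813 - 432873*1/2187795 = 1419421/1159813 - 144291/729265 = 867783477982/845811027445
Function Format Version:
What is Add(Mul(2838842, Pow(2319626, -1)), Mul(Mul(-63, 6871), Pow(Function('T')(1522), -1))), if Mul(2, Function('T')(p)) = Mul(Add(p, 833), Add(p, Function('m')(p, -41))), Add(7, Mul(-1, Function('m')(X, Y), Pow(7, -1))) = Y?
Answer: Rational(867783477982, 845811027445) ≈ 1.0260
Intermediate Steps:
Function('m')(X, Y) = Add(49, Mul(-7, Y))
Function('T')(p) = Mul(Rational(1, 2), Add(336, p), Add(833, p)) (Function('T')(p) = Mul(Rational(1, 2), Mul(Add(p, 833), Add(p, Add(49, Mul(-7, -41))))) = Mul(Rational(1, 2), Mul(Add(833, p), Add(p, Add(49, 287)))) = Mul(Rational(1, 2), Mul(Add(833, p), Add(p, 336))) = Mul(Rational(1, 2), Mul(Add(833, p), Add(336, p))) = Mul(Rational(1, 2), Mul(Add(336, p), Add(833, p))) = Mul(Rational(1, 2), Add(336, p), Add(833, p)))
Add(Mul(2838842, Pow(2319626, -1)), Mul(Mul(-63, 6871), Pow(Function('T')(1522), -1))) = Add(Mul(2838842, Pow(2319626, -1)), Mul(Mul(-63, 6871), Pow(Add(139944, Mul(Rational(1, 2), Pow(1522, 2)), Mul(Rational(1169, 2), 1522)), -1))) = Add(Mul(2838842, Rational(1, 2319626)), Mul(-432873, Pow(Add(139944, Mul(Rational(1, 2), 2316484), 889609), -1))) = Add(Rational(1419421, 1159813), Mul(-432873, Pow(Add(139944, 1158242, 889609), -1))) = Add(Rational(1419421, 1159813), Mul(-432873, Pow(2187795, -1))) = Add(Rational(1419421, 1159813), Mul(-432873, Rational(1, 2187795))) = Add(Rational(1419421, 1159813), Rational(-144291, 729265)) = Rational(867783477982, 845811027445)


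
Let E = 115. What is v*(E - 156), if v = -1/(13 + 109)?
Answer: 41/122 ≈ 0.33607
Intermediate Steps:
v = -1/122 ≈ -0.0081967
v*(E - 156) = -(115 - 156)/122 = -1/122*(-41) = 41/122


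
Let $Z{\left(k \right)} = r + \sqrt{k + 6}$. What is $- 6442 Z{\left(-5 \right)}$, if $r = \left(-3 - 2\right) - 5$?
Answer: $57978$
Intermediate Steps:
$r = -10$ ($r = -5 - 5 = -10$)
$Z{\left(k \right)} = -10 + \sqrt{6 + k}$ ($Z{\left(k \right)} = -10 + \sqrt{k + 6} = -10 + \sqrt{6 + k}$)
$- 6442 Z{\left(-5 \right)} = - 6442 \left(-10 + \sqrt{6 - 5}\right) = - 6442 \left(-10 + \sqrt{1}\right) = - 6442 \left(-10 + 1\right) = \left(-6442\right) \left(-9\right) = 57978$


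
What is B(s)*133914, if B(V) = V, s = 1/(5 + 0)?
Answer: 133914/5 ≈ 26783.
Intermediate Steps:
s = 1/5 ≈ 0.20000
B(s)*133914 = (1/5)*133914 = 133914/5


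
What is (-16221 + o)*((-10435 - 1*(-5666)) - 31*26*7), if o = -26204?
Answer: 441686675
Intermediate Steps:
(-16221 + o)*((-10435 - 1*(-5666)) - 31*26*7) = (-16221 - 26204)*((-10435 - 1*(-5666)) - 31*26*7) = -42425*((-10435 + 5666) - 806*7) = -42425*(-4769 - 5642) = -42425*(-10411) = 441686675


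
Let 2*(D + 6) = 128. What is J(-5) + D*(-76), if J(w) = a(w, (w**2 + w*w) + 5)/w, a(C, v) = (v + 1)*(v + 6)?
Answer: -25456/5 ≈ -5091.2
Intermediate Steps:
D = 58 (D = -6 + (1/2)*128 = -6 + 64 = 58)
a(C, v) = (1 + v)*(6 + v)
J(w) = (41 + (5 + 2*w**2)**2 + 14*w**2)/w (J(w) = (6 + ((w**2 + w*w) + 5)**2 + 7*((w**2 + w*w) + 5))/w = (6 + ((w**2 + w**2) + 5)**2 + 7*((w**2 + w**2) + 5))/w = (6 + (2*w**2 + 5)**2 + 7*(2*w**2 + 5))/w = (6 + (5 + 2*w**2)**2 + 7*(5 + 2*w**2))/w = (6 + (5 + 2*w**2)**2 + (35 + 14*w**2))/w = (41 + (5 + 2*w**2)**2 + 14*w**2)/w)
J(-5) + D*(-76) = (4*(-5)**3 + 34*(-5) + 66/(-5)) + 58*(-76) = (4*(-125) - 170 + 66*(-1/5)) - 4408 = (-500 - 170 - 66/5) - 4408 = -3416/5 - 4408 = -25456/5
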